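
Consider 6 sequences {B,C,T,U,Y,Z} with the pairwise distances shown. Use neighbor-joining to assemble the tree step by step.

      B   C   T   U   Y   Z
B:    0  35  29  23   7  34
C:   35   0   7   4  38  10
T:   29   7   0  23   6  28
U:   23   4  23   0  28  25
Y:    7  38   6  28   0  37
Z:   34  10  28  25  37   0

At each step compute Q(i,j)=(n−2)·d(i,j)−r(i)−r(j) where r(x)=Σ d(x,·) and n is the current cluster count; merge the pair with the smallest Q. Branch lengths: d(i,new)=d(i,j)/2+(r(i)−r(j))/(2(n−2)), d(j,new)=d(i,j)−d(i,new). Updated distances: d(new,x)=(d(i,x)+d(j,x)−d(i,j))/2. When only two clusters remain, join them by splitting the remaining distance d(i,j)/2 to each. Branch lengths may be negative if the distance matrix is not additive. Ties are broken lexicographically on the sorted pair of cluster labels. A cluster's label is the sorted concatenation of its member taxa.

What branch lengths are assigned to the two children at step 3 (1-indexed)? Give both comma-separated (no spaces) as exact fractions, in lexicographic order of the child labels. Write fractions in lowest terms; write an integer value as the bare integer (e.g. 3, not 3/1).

19/2,6

1. join B+Y (d=7, Q=-216) ⇒ BY; edges |B|=5, |Y|=2
  updated: d(BY,C)=33, d(BY,T)=14, d(BY,U)=22, d(BY,Z)=32
2. join BY+T (d=14, Q=-131) ⇒ BTY; edges |BY|=71/6, |T|=13/6
  updated: d(BTY,C)=13, d(BTY,U)=31/2, d(BTY,Z)=23
3. join BTY+U (d=31/2, Q=-65) ⇒ BTUY; edges |BTY|=19/2, |U|=6
  updated: d(BTUY,C)=3/4, d(BTUY,Z)=65/4
4. join BTUY+C (d=3/4, Q=-27) ⇒ BCTUY; edges |BTUY|=7/2, |C|=-11/4
  updated: d(BCTUY,Z)=51/4
5. join BCTUY+Z (d=51/4) ⇒ BCTUYZ; edges |BCTUY|=51/8, |Z|=51/8
final tree: (((((B:5,Y:2):71/6,T:13/6):19/2,U:6):7/2,C:-11/4):51/8,Z:51/8)
total length: 50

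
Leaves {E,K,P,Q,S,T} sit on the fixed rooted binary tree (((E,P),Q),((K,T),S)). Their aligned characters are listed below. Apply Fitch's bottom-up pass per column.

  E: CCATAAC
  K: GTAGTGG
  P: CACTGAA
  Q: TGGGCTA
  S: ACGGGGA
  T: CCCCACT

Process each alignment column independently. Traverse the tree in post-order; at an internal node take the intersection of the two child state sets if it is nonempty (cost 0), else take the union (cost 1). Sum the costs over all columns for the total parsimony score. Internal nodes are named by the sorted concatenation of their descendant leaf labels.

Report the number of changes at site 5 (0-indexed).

3

[col 0] EP: children E:{C}, P:{C} ∩→ {C}; cost 0
[col 0] EPQ: children EP:{C}, Q:{T} ∪→ {C,T}; cost 1
[col 0] KT: children K:{G}, T:{C} ∪→ {C,G}; cost 1
[col 0] KST: children KT:{C,G}, S:{A} ∪→ {A,C,G}; cost 1
[col 0] EKPQST: children EPQ:{C,T}, KST:{A,C,G} ∩→ {C}; cost 0
[col 1] EP: children E:{C}, P:{A} ∪→ {A,C}; cost 1
[col 1] EPQ: children EP:{A,C}, Q:{G} ∪→ {A,C,G}; cost 1
[col 1] KT: children K:{T}, T:{C} ∪→ {C,T}; cost 1
[col 1] KST: children KT:{C,T}, S:{C} ∩→ {C}; cost 0
[col 1] EKPQST: children EPQ:{A,C,G}, KST:{C} ∩→ {C}; cost 0
[col 2] EP: children E:{A}, P:{C} ∪→ {A,C}; cost 1
[col 2] EPQ: children EP:{A,C}, Q:{G} ∪→ {A,C,G}; cost 1
[col 2] KT: children K:{A}, T:{C} ∪→ {A,C}; cost 1
[col 2] KST: children KT:{A,C}, S:{G} ∪→ {A,C,G}; cost 1
[col 2] EKPQST: children EPQ:{A,C,G}, KST:{A,C,G} ∩→ {A,C,G}; cost 0
[col 3] EP: children E:{T}, P:{T} ∩→ {T}; cost 0
[col 3] EPQ: children EP:{T}, Q:{G} ∪→ {G,T}; cost 1
[col 3] KT: children K:{G}, T:{C} ∪→ {C,G}; cost 1
[col 3] KST: children KT:{C,G}, S:{G} ∩→ {G}; cost 0
[col 3] EKPQST: children EPQ:{G,T}, KST:{G} ∩→ {G}; cost 0
[col 4] EP: children E:{A}, P:{G} ∪→ {A,G}; cost 1
[col 4] EPQ: children EP:{A,G}, Q:{C} ∪→ {A,C,G}; cost 1
[col 4] KT: children K:{T}, T:{A} ∪→ {A,T}; cost 1
[col 4] KST: children KT:{A,T}, S:{G} ∪→ {A,G,T}; cost 1
[col 4] EKPQST: children EPQ:{A,C,G}, KST:{A,G,T} ∩→ {A,G}; cost 0
[col 5] EP: children E:{A}, P:{A} ∩→ {A}; cost 0
[col 5] EPQ: children EP:{A}, Q:{T} ∪→ {A,T}; cost 1
[col 5] KT: children K:{G}, T:{C} ∪→ {C,G}; cost 1
[col 5] KST: children KT:{C,G}, S:{G} ∩→ {G}; cost 0
[col 5] EKPQST: children EPQ:{A,T}, KST:{G} ∪→ {A,G,T}; cost 1
[col 6] EP: children E:{C}, P:{A} ∪→ {A,C}; cost 1
[col 6] EPQ: children EP:{A,C}, Q:{A} ∩→ {A}; cost 0
[col 6] KT: children K:{G}, T:{T} ∪→ {G,T}; cost 1
[col 6] KST: children KT:{G,T}, S:{A} ∪→ {A,G,T}; cost 1
[col 6] EKPQST: children EPQ:{A}, KST:{A,G,T} ∩→ {A}; cost 0
per-site changes: [3, 3, 4, 2, 4, 3, 3]; total = 22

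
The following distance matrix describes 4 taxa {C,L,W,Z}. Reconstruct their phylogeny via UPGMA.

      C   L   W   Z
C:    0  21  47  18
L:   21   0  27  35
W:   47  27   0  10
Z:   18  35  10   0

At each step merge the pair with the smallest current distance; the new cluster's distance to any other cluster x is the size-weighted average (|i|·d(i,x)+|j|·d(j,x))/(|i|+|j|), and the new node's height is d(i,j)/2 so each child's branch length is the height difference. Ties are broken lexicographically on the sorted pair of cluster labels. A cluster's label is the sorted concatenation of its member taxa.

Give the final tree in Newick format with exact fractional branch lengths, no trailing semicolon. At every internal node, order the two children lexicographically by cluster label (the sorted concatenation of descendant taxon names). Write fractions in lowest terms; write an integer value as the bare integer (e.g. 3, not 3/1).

1. join W+Z (d=10) ⇒ WZ; edges |W|=5, |Z|=5
  updated: d(C,WZ)=65/2, d(L,WZ)=31
2. join C+L (d=21) ⇒ CL; edges |C|=21/2, |L|=21/2
  updated: d(CL,WZ)=127/4
3. join CL+WZ (d=127/4) ⇒ CLWZ; edges |CL|=43/8, |WZ|=87/8
final tree: ((C:21/2,L:21/2):43/8,(W:5,Z:5):87/8)
total length: 189/4

((C:21/2,L:21/2):43/8,(W:5,Z:5):87/8)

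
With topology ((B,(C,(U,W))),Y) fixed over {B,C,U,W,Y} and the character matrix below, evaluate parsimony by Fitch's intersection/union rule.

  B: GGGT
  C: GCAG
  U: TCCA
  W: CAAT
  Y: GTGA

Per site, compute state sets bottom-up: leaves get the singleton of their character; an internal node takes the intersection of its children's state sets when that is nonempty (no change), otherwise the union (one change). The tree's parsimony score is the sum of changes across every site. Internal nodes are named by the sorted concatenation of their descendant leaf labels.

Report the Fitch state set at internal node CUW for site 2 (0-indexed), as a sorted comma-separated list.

A

[col 0] UW: children U:{T}, W:{C} ∪→ {C,T}; cost 1
[col 0] CUW: children C:{G}, UW:{C,T} ∪→ {C,G,T}; cost 1
[col 0] BCUW: children B:{G}, CUW:{C,G,T} ∩→ {G}; cost 0
[col 0] BCUWY: children BCUW:{G}, Y:{G} ∩→ {G}; cost 0
[col 1] UW: children U:{C}, W:{A} ∪→ {A,C}; cost 1
[col 1] CUW: children C:{C}, UW:{A,C} ∩→ {C}; cost 0
[col 1] BCUW: children B:{G}, CUW:{C} ∪→ {C,G}; cost 1
[col 1] BCUWY: children BCUW:{C,G}, Y:{T} ∪→ {C,G,T}; cost 1
[col 2] UW: children U:{C}, W:{A} ∪→ {A,C}; cost 1
[col 2] CUW: children C:{A}, UW:{A,C} ∩→ {A}; cost 0
[col 2] BCUW: children B:{G}, CUW:{A} ∪→ {A,G}; cost 1
[col 2] BCUWY: children BCUW:{A,G}, Y:{G} ∩→ {G}; cost 0
[col 3] UW: children U:{A}, W:{T} ∪→ {A,T}; cost 1
[col 3] CUW: children C:{G}, UW:{A,T} ∪→ {A,G,T}; cost 1
[col 3] BCUW: children B:{T}, CUW:{A,G,T} ∩→ {T}; cost 0
[col 3] BCUWY: children BCUW:{T}, Y:{A} ∪→ {A,T}; cost 1
per-site changes: [2, 3, 2, 3]; total = 10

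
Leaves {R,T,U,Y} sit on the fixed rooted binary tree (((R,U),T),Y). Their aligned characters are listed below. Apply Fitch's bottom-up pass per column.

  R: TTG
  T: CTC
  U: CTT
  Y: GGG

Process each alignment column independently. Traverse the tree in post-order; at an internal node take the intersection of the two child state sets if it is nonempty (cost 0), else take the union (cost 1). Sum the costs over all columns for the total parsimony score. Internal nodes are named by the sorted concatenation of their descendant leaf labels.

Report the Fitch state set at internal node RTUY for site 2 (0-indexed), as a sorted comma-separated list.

G

[col 0] RU: children R:{T}, U:{C} ∪→ {C,T}; cost 1
[col 0] RTU: children RU:{C,T}, T:{C} ∩→ {C}; cost 0
[col 0] RTUY: children RTU:{C}, Y:{G} ∪→ {C,G}; cost 1
[col 1] RU: children R:{T}, U:{T} ∩→ {T}; cost 0
[col 1] RTU: children RU:{T}, T:{T} ∩→ {T}; cost 0
[col 1] RTUY: children RTU:{T}, Y:{G} ∪→ {G,T}; cost 1
[col 2] RU: children R:{G}, U:{T} ∪→ {G,T}; cost 1
[col 2] RTU: children RU:{G,T}, T:{C} ∪→ {C,G,T}; cost 1
[col 2] RTUY: children RTU:{C,G,T}, Y:{G} ∩→ {G}; cost 0
per-site changes: [2, 1, 2]; total = 5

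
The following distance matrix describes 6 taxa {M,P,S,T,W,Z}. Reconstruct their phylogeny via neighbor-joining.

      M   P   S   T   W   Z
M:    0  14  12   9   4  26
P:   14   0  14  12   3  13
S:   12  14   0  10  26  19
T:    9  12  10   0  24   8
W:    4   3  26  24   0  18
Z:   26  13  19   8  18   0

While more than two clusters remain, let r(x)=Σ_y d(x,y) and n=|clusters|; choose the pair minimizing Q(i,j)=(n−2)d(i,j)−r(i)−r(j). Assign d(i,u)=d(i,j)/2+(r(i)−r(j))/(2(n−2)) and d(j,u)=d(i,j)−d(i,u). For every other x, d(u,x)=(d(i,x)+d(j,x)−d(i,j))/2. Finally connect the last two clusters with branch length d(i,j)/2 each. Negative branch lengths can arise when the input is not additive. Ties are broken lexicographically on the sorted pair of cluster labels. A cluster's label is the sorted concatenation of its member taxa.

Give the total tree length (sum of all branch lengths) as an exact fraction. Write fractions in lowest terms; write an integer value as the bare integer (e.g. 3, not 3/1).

539/16

1. join M+W (d=4, Q=-124) ⇒ MW; edges |M|=3/4, |W|=13/4
  updated: d(MW,P)=13/2, d(MW,S)=17, d(MW,T)=29/2, d(MW,Z)=20
2. join MW+P (d=13/2, Q=-84) ⇒ MPW; edges |MW|=16/3, |P|=7/6
  updated: d(MPW,S)=49/4, d(MPW,T)=10, d(MPW,Z)=53/4
3. join MPW+S (d=49/4, Q=-209/4) ⇒ MPSW; edges |MPW|=75/16, |S|=121/16
  updated: d(MPSW,T)=31/8, d(MPSW,Z)=10
4. join MPSW+T (d=31/8, Q=-175/8) ⇒ MPSTW; edges |MPSW|=47/16, |T|=15/16
  updated: d(MPSTW,Z)=113/16
5. join MPSTW+Z (d=113/16) ⇒ MPSTWZ; edges |MPSTW|=113/32, |Z|=113/32
final tree: (((((M:3/4,W:13/4):16/3,P:7/6):75/16,S:121/16):47/16,T:15/16):113/32,Z:113/32)
total length: 539/16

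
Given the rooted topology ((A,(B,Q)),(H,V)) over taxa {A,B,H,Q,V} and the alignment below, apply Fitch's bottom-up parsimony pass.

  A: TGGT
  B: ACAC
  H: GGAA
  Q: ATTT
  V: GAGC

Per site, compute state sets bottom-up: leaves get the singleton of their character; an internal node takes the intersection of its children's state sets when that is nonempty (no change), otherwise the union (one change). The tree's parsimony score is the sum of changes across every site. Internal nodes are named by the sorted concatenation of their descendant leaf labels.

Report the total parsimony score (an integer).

site 0, node BQ: B={A} ∩ Q={A} → {A} (+0)
site 0, node ABQ: A={T} ∪ BQ={A} → {A,T} (+1)
site 0, node HV: H={G} ∩ V={G} → {G} (+0)
site 0, node ABHQV: ABQ={A,T} ∪ HV={G} → {A,G,T} (+1)
site 1, node BQ: B={C} ∪ Q={T} → {C,T} (+1)
site 1, node ABQ: A={G} ∪ BQ={C,T} → {C,G,T} (+1)
site 1, node HV: H={G} ∪ V={A} → {A,G} (+1)
site 1, node ABHQV: ABQ={C,G,T} ∩ HV={A,G} → {G} (+0)
site 2, node BQ: B={A} ∪ Q={T} → {A,T} (+1)
site 2, node ABQ: A={G} ∪ BQ={A,T} → {A,G,T} (+1)
site 2, node HV: H={A} ∪ V={G} → {A,G} (+1)
site 2, node ABHQV: ABQ={A,G,T} ∩ HV={A,G} → {A,G} (+0)
site 3, node BQ: B={C} ∪ Q={T} → {C,T} (+1)
site 3, node ABQ: A={T} ∩ BQ={C,T} → {T} (+0)
site 3, node HV: H={A} ∪ V={C} → {A,C} (+1)
site 3, node ABHQV: ABQ={T} ∪ HV={A,C} → {A,C,T} (+1)
per-site changes: [2, 3, 3, 3]; total = 11

11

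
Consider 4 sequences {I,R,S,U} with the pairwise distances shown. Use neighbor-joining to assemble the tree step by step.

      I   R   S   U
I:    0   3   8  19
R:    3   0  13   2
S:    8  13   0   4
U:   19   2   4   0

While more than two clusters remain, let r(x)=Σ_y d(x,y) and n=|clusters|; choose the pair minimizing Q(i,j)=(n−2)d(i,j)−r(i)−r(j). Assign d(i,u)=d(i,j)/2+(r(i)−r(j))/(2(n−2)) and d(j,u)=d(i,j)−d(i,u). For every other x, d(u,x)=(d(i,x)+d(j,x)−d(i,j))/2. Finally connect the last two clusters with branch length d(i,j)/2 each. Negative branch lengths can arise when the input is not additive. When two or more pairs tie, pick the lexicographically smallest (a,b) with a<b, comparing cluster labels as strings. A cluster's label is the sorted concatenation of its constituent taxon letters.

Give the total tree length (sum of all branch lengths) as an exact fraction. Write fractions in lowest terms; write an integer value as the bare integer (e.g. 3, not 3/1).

iteration 1: select I,R (d=3, Q=-42); attach at lengths (9/2, -3/2); label the merged cluster IR
  updated: d(IR,S)=9, d(IR,U)=9
iteration 2: select IR,S (d=9, Q=-22); attach at lengths (7, 2); label the merged cluster IRS
  updated: d(IRS,U)=2
iteration 3: select IRS,U (d=2); attach at lengths (1, 1); label the merged cluster IRSU
final tree: (((I:9/2,R:-3/2):7,S:2):1,U:1)
total length: 14

14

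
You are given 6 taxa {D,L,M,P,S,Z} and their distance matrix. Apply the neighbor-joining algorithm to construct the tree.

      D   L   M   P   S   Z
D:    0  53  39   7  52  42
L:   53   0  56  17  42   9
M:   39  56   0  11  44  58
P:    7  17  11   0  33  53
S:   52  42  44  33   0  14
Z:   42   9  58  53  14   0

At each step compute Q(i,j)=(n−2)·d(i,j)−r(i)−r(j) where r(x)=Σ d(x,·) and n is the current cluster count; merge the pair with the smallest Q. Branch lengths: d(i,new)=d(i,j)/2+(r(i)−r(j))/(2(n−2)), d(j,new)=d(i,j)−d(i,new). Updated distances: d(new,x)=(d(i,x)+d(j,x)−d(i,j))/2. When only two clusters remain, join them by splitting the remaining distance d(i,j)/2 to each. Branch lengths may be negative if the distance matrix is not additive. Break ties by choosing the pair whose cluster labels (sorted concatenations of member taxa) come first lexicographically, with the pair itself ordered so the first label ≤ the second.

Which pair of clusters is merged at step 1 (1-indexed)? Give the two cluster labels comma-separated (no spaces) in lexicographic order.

L,Z

step 1: merge (L,Z) at d=9, Q=-317; branch lengths L→37/8, Z→35/8; new cluster LZ
  updated: d(D,LZ)=43, d(LZ,M)=105/2, d(LZ,P)=61/2, d(LZ,S)=47/2
step 2: merge (LZ,S) at d=47/2, Q=-463/2; branch lengths LZ→45/4, S→49/4; new cluster LSZ
  updated: d(D,LSZ)=143/4, d(LSZ,M)=73/2, d(LSZ,P)=20
step 3: merge (D,P) at d=7, Q=-423/4; branch lengths D→231/16, P→-119/16; new cluster DP
  updated: d(DP,LSZ)=195/8, d(DP,M)=43/2
step 4: merge (DP,LSZ) at d=195/8, Q=-659/8; branch lengths DP→75/16, LSZ→315/16; new cluster DLPSZ
  updated: d(DLPSZ,M)=269/16
step 5: merge (DLPSZ,M) at d=269/16; branch lengths DLPSZ→269/32, M→269/32; new cluster DLMPSZ
final tree: (((D:231/16,P:-119/16):75/16,((L:37/8,Z:35/8):45/4,S:49/4):315/16):269/32,M:269/32)
total length: 1291/16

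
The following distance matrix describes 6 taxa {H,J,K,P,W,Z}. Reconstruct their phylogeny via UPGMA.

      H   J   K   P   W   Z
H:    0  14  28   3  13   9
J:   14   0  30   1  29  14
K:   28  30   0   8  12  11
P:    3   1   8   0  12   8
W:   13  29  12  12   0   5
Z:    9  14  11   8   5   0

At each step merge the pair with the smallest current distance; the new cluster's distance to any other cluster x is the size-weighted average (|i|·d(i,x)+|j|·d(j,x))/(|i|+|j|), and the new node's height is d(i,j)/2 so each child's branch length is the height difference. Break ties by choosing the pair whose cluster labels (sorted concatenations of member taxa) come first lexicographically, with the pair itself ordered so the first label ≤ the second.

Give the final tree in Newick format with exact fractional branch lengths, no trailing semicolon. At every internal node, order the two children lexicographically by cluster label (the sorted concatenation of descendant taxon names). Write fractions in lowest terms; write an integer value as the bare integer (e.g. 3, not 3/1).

step 1: merge (J,P) at d=1; branch lengths J→1/2, P→1/2; new cluster JP
  updated: d(H,JP)=17/2, d(JP,K)=19, d(JP,W)=41/2, d(JP,Z)=11
step 2: merge (W,Z) at d=5; branch lengths W→5/2, Z→5/2; new cluster WZ
  updated: d(H,WZ)=11, d(JP,WZ)=63/4, d(K,WZ)=23/2
step 3: merge (H,JP) at d=17/2; branch lengths H→17/4, JP→15/4; new cluster HJP
  updated: d(HJP,K)=22, d(HJP,WZ)=85/6
step 4: merge (K,WZ) at d=23/2; branch lengths K→23/4, WZ→13/4; new cluster KWZ
  updated: d(HJP,KWZ)=151/9
step 5: merge (HJP,KWZ) at d=151/9; branch lengths HJP→149/36, KWZ→95/36; new cluster HJKPWZ
final tree: ((H:17/4,(J:1/2,P:1/2):15/4):149/36,(K:23/4,(W:5/2,Z:5/2):13/4):95/36)
total length: 268/9

((H:17/4,(J:1/2,P:1/2):15/4):149/36,(K:23/4,(W:5/2,Z:5/2):13/4):95/36)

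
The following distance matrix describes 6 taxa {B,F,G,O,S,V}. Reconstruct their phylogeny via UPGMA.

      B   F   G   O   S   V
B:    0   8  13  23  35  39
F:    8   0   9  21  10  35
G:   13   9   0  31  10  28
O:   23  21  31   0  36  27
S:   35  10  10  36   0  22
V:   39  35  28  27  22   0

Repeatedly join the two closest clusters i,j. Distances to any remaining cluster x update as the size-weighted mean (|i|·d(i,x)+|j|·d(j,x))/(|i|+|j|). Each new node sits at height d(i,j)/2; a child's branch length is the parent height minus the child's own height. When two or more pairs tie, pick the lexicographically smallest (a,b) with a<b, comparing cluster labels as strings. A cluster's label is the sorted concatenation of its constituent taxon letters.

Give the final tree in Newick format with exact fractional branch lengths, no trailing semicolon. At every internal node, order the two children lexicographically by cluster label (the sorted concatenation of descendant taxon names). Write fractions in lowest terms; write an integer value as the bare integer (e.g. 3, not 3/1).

1. join B+F (d=8) ⇒ BF; edges |B|=4, |F|=4
  updated: d(BF,G)=11, d(BF,O)=22, d(BF,S)=45/2, d(BF,V)=37
2. join G+S (d=10) ⇒ GS; edges |G|=5, |S|=5
  updated: d(BF,GS)=67/4, d(GS,O)=67/2, d(GS,V)=25
3. join BF+GS (d=67/4) ⇒ BFGS; edges |BF|=35/8, |GS|=27/8
  updated: d(BFGS,O)=111/4, d(BFGS,V)=31
4. join O+V (d=27) ⇒ OV; edges |O|=27/2, |V|=27/2
  updated: d(BFGS,OV)=235/8
5. join BFGS+OV (d=235/8) ⇒ BFGOSV; edges |BFGS|=101/16, |OV|=19/16
final tree: (((B:4,F:4):35/8,(G:5,S:5):27/8):101/16,(O:27/2,V:27/2):19/16)
total length: 241/4

(((B:4,F:4):35/8,(G:5,S:5):27/8):101/16,(O:27/2,V:27/2):19/16)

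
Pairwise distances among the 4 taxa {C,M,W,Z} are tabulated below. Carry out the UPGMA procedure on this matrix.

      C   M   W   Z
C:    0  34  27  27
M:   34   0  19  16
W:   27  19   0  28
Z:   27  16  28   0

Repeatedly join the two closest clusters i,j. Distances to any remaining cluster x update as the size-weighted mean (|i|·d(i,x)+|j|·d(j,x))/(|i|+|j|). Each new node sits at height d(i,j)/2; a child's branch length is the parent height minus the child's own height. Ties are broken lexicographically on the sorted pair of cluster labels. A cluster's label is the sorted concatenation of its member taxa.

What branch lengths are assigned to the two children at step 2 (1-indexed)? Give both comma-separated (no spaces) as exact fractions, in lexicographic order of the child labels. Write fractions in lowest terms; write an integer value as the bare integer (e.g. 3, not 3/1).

1. join M+Z (d=16) ⇒ MZ; edges |M|=8, |Z|=8
  updated: d(C,MZ)=61/2, d(MZ,W)=47/2
2. join MZ+W (d=47/2) ⇒ MWZ; edges |MZ|=15/4, |W|=47/4
  updated: d(C,MWZ)=88/3
3. join C+MWZ (d=88/3) ⇒ CMWZ; edges |C|=44/3, |MWZ|=35/12
final tree: (C:44/3,((M:8,Z:8):15/4,W:47/4):35/12)
total length: 589/12

15/4,47/4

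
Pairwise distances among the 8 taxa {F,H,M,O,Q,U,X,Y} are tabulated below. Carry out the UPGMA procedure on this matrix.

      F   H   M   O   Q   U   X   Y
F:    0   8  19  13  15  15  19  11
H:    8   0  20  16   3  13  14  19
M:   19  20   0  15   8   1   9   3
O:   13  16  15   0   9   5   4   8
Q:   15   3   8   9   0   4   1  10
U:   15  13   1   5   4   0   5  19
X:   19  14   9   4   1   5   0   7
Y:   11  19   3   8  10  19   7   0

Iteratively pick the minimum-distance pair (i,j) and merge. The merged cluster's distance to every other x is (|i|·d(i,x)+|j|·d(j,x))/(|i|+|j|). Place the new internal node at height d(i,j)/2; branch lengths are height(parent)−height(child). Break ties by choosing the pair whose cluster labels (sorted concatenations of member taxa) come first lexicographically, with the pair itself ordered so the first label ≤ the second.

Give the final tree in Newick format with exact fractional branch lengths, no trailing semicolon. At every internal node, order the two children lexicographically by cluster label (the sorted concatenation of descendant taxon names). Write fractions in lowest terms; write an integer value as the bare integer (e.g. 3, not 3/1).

1. join M+U (d=1) ⇒ MU; edges |M|=1/2, |U|=1/2
  updated: d(F,MU)=17, d(H,MU)=33/2, d(MU,O)=10, d(MU,Q)=6, d(MU,X)=7, d(MU,Y)=11
2. join Q+X (d=1) ⇒ QX; edges |Q|=1/2, |X|=1/2
  updated: d(F,QX)=17, d(H,QX)=17/2, d(MU,QX)=13/2, d(O,QX)=13/2, d(QX,Y)=17/2
3. join MU+QX (d=13/2) ⇒ MQUX; edges |MU|=11/4, |QX|=11/4
  updated: d(F,MQUX)=17, d(H,MQUX)=25/2, d(MQUX,O)=33/4, d(MQUX,Y)=39/4
4. join F+H (d=8) ⇒ FH; edges |F|=4, |H|=4
  updated: d(FH,MQUX)=59/4, d(FH,O)=29/2, d(FH,Y)=15
5. join O+Y (d=8) ⇒ OY; edges |O|=4, |Y|=4
  updated: d(FH,OY)=59/4, d(MQUX,OY)=9
6. join MQUX+OY (d=9) ⇒ MOQUXY; edges |MQUX|=5/4, |OY|=1/2
  updated: d(FH,MOQUXY)=59/4
7. join FH+MOQUXY (d=59/4) ⇒ FHMOQUXY; edges |FH|=27/8, |MOQUXY|=23/8
final tree: ((F:4,H:4):27/8,(((M:1/2,U:1/2):11/4,(Q:1/2,X:1/2):11/4):5/4,(O:4,Y:4):1/2):23/8)
total length: 63/2

((F:4,H:4):27/8,(((M:1/2,U:1/2):11/4,(Q:1/2,X:1/2):11/4):5/4,(O:4,Y:4):1/2):23/8)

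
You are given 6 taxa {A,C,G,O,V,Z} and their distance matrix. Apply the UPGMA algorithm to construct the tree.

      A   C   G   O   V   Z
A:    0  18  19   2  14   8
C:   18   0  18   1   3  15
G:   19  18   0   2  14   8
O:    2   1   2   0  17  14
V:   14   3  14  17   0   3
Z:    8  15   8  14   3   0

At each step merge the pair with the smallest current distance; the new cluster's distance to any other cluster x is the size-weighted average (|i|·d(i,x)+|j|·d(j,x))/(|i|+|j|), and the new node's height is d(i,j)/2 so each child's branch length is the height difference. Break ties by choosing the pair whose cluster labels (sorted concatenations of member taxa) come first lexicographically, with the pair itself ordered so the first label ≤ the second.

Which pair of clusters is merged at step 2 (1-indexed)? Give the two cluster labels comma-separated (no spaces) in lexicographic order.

1. join C+O (d=1) ⇒ CO; edges |C|=1/2, |O|=1/2
  updated: d(A,CO)=10, d(CO,G)=10, d(CO,V)=10, d(CO,Z)=29/2
2. join V+Z (d=3) ⇒ VZ; edges |V|=3/2, |Z|=3/2
  updated: d(A,VZ)=11, d(CO,VZ)=49/4, d(G,VZ)=11
3. join A+CO (d=10) ⇒ ACO; edges |A|=5, |CO|=9/2
  updated: d(ACO,G)=13, d(ACO,VZ)=71/6
4. join G+VZ (d=11) ⇒ GVZ; edges |G|=11/2, |VZ|=4
  updated: d(ACO,GVZ)=110/9
5. join ACO+GVZ (d=110/9) ⇒ ACGOVZ; edges |ACO|=10/9, |GVZ|=11/18
final tree: ((A:5,(C:1/2,O:1/2):9/2):10/9,(G:11/2,(V:3/2,Z:3/2):4):11/18)
total length: 445/18

V,Z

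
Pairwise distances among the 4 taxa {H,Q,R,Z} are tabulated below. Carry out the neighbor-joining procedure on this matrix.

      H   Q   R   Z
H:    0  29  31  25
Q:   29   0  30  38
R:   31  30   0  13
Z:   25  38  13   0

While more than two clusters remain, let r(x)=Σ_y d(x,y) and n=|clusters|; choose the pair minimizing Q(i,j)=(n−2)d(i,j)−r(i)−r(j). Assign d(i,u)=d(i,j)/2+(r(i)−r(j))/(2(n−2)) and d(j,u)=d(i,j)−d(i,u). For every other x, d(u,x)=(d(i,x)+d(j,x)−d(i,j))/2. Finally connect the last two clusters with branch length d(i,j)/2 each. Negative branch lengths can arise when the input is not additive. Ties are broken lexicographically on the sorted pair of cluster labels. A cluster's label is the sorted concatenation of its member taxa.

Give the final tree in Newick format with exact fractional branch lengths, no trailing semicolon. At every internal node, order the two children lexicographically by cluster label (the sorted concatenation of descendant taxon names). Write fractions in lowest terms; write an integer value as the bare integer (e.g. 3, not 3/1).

iteration 1: select H,Q (d=29, Q=-124); attach at lengths (23/2, 35/2); label the merged cluster HQ
  updated: d(HQ,R)=16, d(HQ,Z)=17
iteration 2: select HQ,R (d=16, Q=-46); attach at lengths (10, 6); label the merged cluster HQR
  updated: d(HQR,Z)=7
iteration 3: select HQR,Z (d=7); attach at lengths (7/2, 7/2); label the merged cluster HQRZ
final tree: (((H:23/2,Q:35/2):10,R:6):7/2,Z:7/2)
total length: 52

(((H:23/2,Q:35/2):10,R:6):7/2,Z:7/2)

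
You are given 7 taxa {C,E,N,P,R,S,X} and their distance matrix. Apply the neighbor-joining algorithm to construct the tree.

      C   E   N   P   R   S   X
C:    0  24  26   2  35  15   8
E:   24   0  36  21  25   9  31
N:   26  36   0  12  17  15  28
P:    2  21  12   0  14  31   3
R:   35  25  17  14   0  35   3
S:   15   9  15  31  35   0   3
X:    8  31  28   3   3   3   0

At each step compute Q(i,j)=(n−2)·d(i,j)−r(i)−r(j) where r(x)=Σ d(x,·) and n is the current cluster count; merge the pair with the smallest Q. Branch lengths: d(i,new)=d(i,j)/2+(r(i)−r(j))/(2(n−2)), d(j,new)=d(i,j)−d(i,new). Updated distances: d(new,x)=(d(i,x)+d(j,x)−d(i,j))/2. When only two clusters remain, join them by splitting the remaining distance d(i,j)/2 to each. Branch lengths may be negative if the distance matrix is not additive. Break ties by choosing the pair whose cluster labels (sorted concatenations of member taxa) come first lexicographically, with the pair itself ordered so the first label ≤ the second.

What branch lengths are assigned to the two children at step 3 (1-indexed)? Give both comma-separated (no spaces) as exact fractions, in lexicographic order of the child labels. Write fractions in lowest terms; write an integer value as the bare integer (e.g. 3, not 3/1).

53/12,-29/12

iteration 1: select E,S (d=9, Q=-209); attach at lengths (83/10, 7/10); label the merged cluster ES
  updated: d(C,ES)=15, d(ES,N)=21, d(ES,P)=43/2, d(ES,R)=51/2, d(ES,X)=25/2
iteration 2: select R,X (d=3, Q=-137); attach at lengths (13/2, -7/2); label the merged cluster RX
  updated: d(C,RX)=20, d(ES,RX)=35/2, d(N,RX)=21, d(P,RX)=7
iteration 3: select C,P (d=2, Q=-199/2); attach at lengths (53/12, -29/12); label the merged cluster CP
  updated: d(CP,ES)=69/4, d(CP,N)=18, d(CP,RX)=25/2
iteration 4: select CP,RX (d=25/2, Q=-295/4); attach at lengths (87/16, 113/16); label the merged cluster CPRX
  updated: d(CPRX,ES)=89/8, d(CPRX,N)=53/4
iteration 5: select CPRX,ES (d=89/8, Q=-363/8); attach at lengths (27/16, 151/16); label the merged cluster CEPRSX
  updated: d(CEPRSX,N)=185/16
iteration 6: select CEPRSX,N (d=185/16); attach at lengths (185/32, 185/32); label the merged cluster CENPRSX
final tree: ((((C:53/12,P:-29/12):87/16,(R:13/2,X:-7/2):113/16):27/16,(E:83/10,S:7/10):151/16):185/32,N:185/32)
total length: 787/16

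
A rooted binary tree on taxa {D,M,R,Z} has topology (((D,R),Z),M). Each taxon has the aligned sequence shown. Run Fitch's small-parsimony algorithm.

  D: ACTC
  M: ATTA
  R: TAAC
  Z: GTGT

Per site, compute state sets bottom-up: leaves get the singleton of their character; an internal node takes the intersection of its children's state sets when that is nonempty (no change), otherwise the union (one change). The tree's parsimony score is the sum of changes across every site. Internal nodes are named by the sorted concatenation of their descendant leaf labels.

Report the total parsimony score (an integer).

[col 0] DR: children D:{A}, R:{T} ∪→ {A,T}; cost 1
[col 0] DRZ: children DR:{A,T}, Z:{G} ∪→ {A,G,T}; cost 1
[col 0] DMRZ: children DRZ:{A,G,T}, M:{A} ∩→ {A}; cost 0
[col 1] DR: children D:{C}, R:{A} ∪→ {A,C}; cost 1
[col 1] DRZ: children DR:{A,C}, Z:{T} ∪→ {A,C,T}; cost 1
[col 1] DMRZ: children DRZ:{A,C,T}, M:{T} ∩→ {T}; cost 0
[col 2] DR: children D:{T}, R:{A} ∪→ {A,T}; cost 1
[col 2] DRZ: children DR:{A,T}, Z:{G} ∪→ {A,G,T}; cost 1
[col 2] DMRZ: children DRZ:{A,G,T}, M:{T} ∩→ {T}; cost 0
[col 3] DR: children D:{C}, R:{C} ∩→ {C}; cost 0
[col 3] DRZ: children DR:{C}, Z:{T} ∪→ {C,T}; cost 1
[col 3] DMRZ: children DRZ:{C,T}, M:{A} ∪→ {A,C,T}; cost 1
per-site changes: [2, 2, 2, 2]; total = 8

8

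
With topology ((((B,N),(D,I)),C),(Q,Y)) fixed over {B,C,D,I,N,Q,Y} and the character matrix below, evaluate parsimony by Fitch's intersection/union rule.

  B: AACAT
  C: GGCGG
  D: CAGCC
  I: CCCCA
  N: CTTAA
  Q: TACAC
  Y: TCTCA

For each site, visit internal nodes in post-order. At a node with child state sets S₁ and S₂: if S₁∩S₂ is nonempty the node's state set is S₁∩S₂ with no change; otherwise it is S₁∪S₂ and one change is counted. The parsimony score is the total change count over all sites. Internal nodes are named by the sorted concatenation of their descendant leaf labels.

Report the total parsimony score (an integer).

17

site 0, node BN: B={A} ∪ N={C} → {A,C} (+1)
site 0, node DI: D={C} ∩ I={C} → {C} (+0)
site 0, node BDIN: BN={A,C} ∩ DI={C} → {C} (+0)
site 0, node BCDIN: BDIN={C} ∪ C={G} → {C,G} (+1)
site 0, node QY: Q={T} ∩ Y={T} → {T} (+0)
site 0, node BCDINQY: BCDIN={C,G} ∪ QY={T} → {C,G,T} (+1)
site 1, node BN: B={A} ∪ N={T} → {A,T} (+1)
site 1, node DI: D={A} ∪ I={C} → {A,C} (+1)
site 1, node BDIN: BN={A,T} ∩ DI={A,C} → {A} (+0)
site 1, node BCDIN: BDIN={A} ∪ C={G} → {A,G} (+1)
site 1, node QY: Q={A} ∪ Y={C} → {A,C} (+1)
site 1, node BCDINQY: BCDIN={A,G} ∩ QY={A,C} → {A} (+0)
site 2, node BN: B={C} ∪ N={T} → {C,T} (+1)
site 2, node DI: D={G} ∪ I={C} → {C,G} (+1)
site 2, node BDIN: BN={C,T} ∩ DI={C,G} → {C} (+0)
site 2, node BCDIN: BDIN={C} ∩ C={C} → {C} (+0)
site 2, node QY: Q={C} ∪ Y={T} → {C,T} (+1)
site 2, node BCDINQY: BCDIN={C} ∩ QY={C,T} → {C} (+0)
site 3, node BN: B={A} ∩ N={A} → {A} (+0)
site 3, node DI: D={C} ∩ I={C} → {C} (+0)
site 3, node BDIN: BN={A} ∪ DI={C} → {A,C} (+1)
site 3, node BCDIN: BDIN={A,C} ∪ C={G} → {A,C,G} (+1)
site 3, node QY: Q={A} ∪ Y={C} → {A,C} (+1)
site 3, node BCDINQY: BCDIN={A,C,G} ∩ QY={A,C} → {A,C} (+0)
site 4, node BN: B={T} ∪ N={A} → {A,T} (+1)
site 4, node DI: D={C} ∪ I={A} → {A,C} (+1)
site 4, node BDIN: BN={A,T} ∩ DI={A,C} → {A} (+0)
site 4, node BCDIN: BDIN={A} ∪ C={G} → {A,G} (+1)
site 4, node QY: Q={C} ∪ Y={A} → {A,C} (+1)
site 4, node BCDINQY: BCDIN={A,G} ∩ QY={A,C} → {A} (+0)
per-site changes: [3, 4, 3, 3, 4]; total = 17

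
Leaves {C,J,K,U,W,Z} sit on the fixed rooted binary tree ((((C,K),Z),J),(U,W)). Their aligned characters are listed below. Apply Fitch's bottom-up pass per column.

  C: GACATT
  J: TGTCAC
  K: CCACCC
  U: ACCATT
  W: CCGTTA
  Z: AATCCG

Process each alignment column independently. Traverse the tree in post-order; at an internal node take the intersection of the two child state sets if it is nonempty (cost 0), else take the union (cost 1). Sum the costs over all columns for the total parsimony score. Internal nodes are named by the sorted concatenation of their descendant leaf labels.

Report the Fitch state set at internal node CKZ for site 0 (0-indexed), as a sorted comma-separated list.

site 0, node CK: C={G} ∪ K={C} → {C,G} (+1)
site 0, node CKZ: CK={C,G} ∪ Z={A} → {A,C,G} (+1)
site 0, node CJKZ: CKZ={A,C,G} ∪ J={T} → {A,C,G,T} (+1)
site 0, node UW: U={A} ∪ W={C} → {A,C} (+1)
site 0, node CJKUWZ: CJKZ={A,C,G,T} ∩ UW={A,C} → {A,C} (+0)
site 1, node CK: C={A} ∪ K={C} → {A,C} (+1)
site 1, node CKZ: CK={A,C} ∩ Z={A} → {A} (+0)
site 1, node CJKZ: CKZ={A} ∪ J={G} → {A,G} (+1)
site 1, node UW: U={C} ∩ W={C} → {C} (+0)
site 1, node CJKUWZ: CJKZ={A,G} ∪ UW={C} → {A,C,G} (+1)
site 2, node CK: C={C} ∪ K={A} → {A,C} (+1)
site 2, node CKZ: CK={A,C} ∪ Z={T} → {A,C,T} (+1)
site 2, node CJKZ: CKZ={A,C,T} ∩ J={T} → {T} (+0)
site 2, node UW: U={C} ∪ W={G} → {C,G} (+1)
site 2, node CJKUWZ: CJKZ={T} ∪ UW={C,G} → {C,G,T} (+1)
site 3, node CK: C={A} ∪ K={C} → {A,C} (+1)
site 3, node CKZ: CK={A,C} ∩ Z={C} → {C} (+0)
site 3, node CJKZ: CKZ={C} ∩ J={C} → {C} (+0)
site 3, node UW: U={A} ∪ W={T} → {A,T} (+1)
site 3, node CJKUWZ: CJKZ={C} ∪ UW={A,T} → {A,C,T} (+1)
site 4, node CK: C={T} ∪ K={C} → {C,T} (+1)
site 4, node CKZ: CK={C,T} ∩ Z={C} → {C} (+0)
site 4, node CJKZ: CKZ={C} ∪ J={A} → {A,C} (+1)
site 4, node UW: U={T} ∩ W={T} → {T} (+0)
site 4, node CJKUWZ: CJKZ={A,C} ∪ UW={T} → {A,C,T} (+1)
site 5, node CK: C={T} ∪ K={C} → {C,T} (+1)
site 5, node CKZ: CK={C,T} ∪ Z={G} → {C,G,T} (+1)
site 5, node CJKZ: CKZ={C,G,T} ∩ J={C} → {C} (+0)
site 5, node UW: U={T} ∪ W={A} → {A,T} (+1)
site 5, node CJKUWZ: CJKZ={C} ∪ UW={A,T} → {A,C,T} (+1)
per-site changes: [4, 3, 4, 3, 3, 4]; total = 21

A,C,G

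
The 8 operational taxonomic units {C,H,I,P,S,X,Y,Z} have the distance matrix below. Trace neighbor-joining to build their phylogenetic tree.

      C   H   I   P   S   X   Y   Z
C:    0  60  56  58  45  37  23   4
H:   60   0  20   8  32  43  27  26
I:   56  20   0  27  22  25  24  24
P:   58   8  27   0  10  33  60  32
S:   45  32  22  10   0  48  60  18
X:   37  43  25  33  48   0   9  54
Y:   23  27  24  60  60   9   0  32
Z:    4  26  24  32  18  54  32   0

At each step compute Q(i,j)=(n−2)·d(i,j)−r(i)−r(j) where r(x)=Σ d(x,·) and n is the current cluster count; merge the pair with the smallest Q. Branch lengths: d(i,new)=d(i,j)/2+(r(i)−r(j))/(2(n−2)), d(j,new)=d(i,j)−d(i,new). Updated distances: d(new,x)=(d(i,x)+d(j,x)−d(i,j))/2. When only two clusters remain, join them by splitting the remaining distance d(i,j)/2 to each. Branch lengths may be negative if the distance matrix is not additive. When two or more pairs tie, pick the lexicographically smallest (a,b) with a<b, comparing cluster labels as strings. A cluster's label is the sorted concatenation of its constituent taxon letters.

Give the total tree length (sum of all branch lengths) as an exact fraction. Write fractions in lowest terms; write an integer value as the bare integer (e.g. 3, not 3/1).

1405/16

iteration 1: select C,Z (d=4, Q=-449); attach at lengths (39/4, -23/4); label the merged cluster CZ
  updated: d(CZ,H)=41, d(CZ,I)=38, d(CZ,P)=43, d(CZ,S)=59/2, d(CZ,X)=87/2, d(CZ,Y)=51/2
iteration 2: select X,Y (d=9, Q=-362); attach at lengths (41/10, 49/10); label the merged cluster XY
  updated: d(CZ,XY)=30, d(H,XY)=61/2, d(I,XY)=20, d(P,XY)=42, d(S,XY)=99/2
iteration 3: select CZ,XY (d=30, Q=-467/2); attach at lengths (259/16, 221/16); label the merged cluster CXYZ
  updated: d(CXYZ,H)=83/4, d(CXYZ,I)=14, d(CXYZ,P)=55/2, d(CXYZ,S)=49/2
iteration 4: select P,S (d=10, Q=-131); attach at lengths (7/3, 23/3); label the merged cluster PS
  updated: d(CXYZ,PS)=21, d(H,PS)=15, d(I,PS)=39/2
iteration 5: select CXYZ,I (d=14, Q=-325/4); attach at lengths (121/16, 103/16); label the merged cluster CIXYZ
  updated: d(CIXYZ,H)=107/8, d(CIXYZ,PS)=53/4
iteration 6: select CIXYZ,H (d=107/8, Q=-333/8); attach at lengths (93/16, 121/16); label the merged cluster CHIXYZ
  updated: d(CHIXYZ,PS)=119/16
iteration 7: select CHIXYZ,PS (d=119/16); attach at lengths (119/32, 119/32); label the merged cluster CHIPSXYZ
final tree: (((((C:39/4,Z:-23/4):259/16,(X:41/10,Y:49/10):221/16):121/16,I:103/16):93/16,H:121/16):119/32,(P:7/3,S:23/3):119/32)
total length: 1405/16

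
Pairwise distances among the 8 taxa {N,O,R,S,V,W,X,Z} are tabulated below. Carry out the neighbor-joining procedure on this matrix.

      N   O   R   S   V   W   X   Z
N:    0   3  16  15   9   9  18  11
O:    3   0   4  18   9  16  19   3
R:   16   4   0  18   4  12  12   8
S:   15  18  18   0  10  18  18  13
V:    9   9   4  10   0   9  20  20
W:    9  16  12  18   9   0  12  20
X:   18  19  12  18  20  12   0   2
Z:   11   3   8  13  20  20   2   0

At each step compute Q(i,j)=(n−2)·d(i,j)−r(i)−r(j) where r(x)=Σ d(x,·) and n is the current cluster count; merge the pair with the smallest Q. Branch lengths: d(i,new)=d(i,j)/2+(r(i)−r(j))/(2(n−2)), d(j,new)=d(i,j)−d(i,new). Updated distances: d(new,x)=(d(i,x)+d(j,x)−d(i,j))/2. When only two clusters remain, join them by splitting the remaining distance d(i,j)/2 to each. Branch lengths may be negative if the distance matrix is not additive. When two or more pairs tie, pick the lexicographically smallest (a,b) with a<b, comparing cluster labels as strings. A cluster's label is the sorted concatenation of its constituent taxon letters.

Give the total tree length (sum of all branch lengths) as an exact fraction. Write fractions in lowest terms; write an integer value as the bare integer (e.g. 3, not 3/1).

step 1: merge (X,Z) at d=2, Q=-166; branch lengths X→3, Z→-1; new cluster XZ
  updated: d(N,XZ)=27/2, d(O,XZ)=10, d(R,XZ)=9, d(S,XZ)=29/2, d(V,XZ)=19, d(W,XZ)=15
step 2: merge (N,O) at d=3, Q=-221/2; branch lengths N→41/20, O→19/20; new cluster NO
  updated: d(NO,R)=17/2, d(NO,S)=15, d(NO,V)=15/2, d(NO,W)=11, d(NO,XZ)=41/4
step 3: merge (S,XZ) at d=29/2, Q=-341/4; branch lengths S→263/32, XZ→201/32; new cluster SXZ
  updated: d(NO,SXZ)=43/8, d(R,SXZ)=25/4, d(SXZ,V)=29/4, d(SXZ,W)=37/4
step 4: merge (R,V) at d=4, Q=-93/2; branch lengths R→5/2, V→3/2; new cluster RV
  updated: d(NO,RV)=6, d(RV,SXZ)=19/4, d(RV,W)=17/2
step 5: merge (NO,SXZ) at d=43/8, Q=-31; branch lengths NO→55/16, SXZ→31/16; new cluster NOSXZ
  updated: d(NOSXZ,RV)=43/16, d(NOSXZ,W)=119/16
step 6: merge (NOSXZ,RV) at d=43/16, Q=-149/8; branch lengths NOSXZ→13/16, RV→15/8; new cluster NORSVXZ
  updated: d(NORSVXZ,W)=53/8
step 7: merge (NORSVXZ,W) at d=53/8; branch lengths NORSVXZ→53/16, W→53/16; new cluster NORSVWXZ
final tree: ((((N:41/20,O:19/20):55/16,(S:263/32,(X:3,Z:-1):201/32):31/16):13/16,(R:5/2,V:3/2):15/8):53/16,W:53/16)
total length: 611/16

611/16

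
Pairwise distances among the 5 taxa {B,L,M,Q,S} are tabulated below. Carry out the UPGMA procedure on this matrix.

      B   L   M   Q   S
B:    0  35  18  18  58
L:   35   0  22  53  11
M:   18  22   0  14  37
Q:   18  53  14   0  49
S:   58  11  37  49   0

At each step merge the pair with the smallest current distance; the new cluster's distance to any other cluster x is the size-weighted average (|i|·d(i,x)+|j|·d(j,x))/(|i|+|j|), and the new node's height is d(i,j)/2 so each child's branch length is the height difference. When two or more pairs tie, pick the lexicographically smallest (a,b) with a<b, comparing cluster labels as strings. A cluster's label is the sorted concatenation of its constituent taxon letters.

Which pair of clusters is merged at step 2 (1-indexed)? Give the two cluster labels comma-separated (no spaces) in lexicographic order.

M,Q

step 1: merge (L,S) at d=11; branch lengths L→11/2, S→11/2; new cluster LS
  updated: d(B,LS)=93/2, d(LS,M)=59/2, d(LS,Q)=51
step 2: merge (M,Q) at d=14; branch lengths M→7, Q→7; new cluster MQ
  updated: d(B,MQ)=18, d(LS,MQ)=161/4
step 3: merge (B,MQ) at d=18; branch lengths B→9, MQ→2; new cluster BMQ
  updated: d(BMQ,LS)=127/3
step 4: merge (BMQ,LS) at d=127/3; branch lengths BMQ→73/6, LS→47/3; new cluster BLMQS
final tree: ((B:9,(M:7,Q:7):2):73/6,(L:11/2,S:11/2):47/3)
total length: 383/6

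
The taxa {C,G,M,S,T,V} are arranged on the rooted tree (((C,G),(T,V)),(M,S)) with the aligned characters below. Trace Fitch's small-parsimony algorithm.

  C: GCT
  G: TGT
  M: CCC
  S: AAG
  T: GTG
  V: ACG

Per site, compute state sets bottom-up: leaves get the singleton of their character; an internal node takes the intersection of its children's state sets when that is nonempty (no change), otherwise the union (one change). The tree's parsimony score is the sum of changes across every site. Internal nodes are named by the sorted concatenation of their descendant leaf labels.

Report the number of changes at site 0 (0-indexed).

CG@0: {G} ∪ {T} = {G,T} (union, +1)
TV@0: {G} ∪ {A} = {A,G} (union, +1)
CGTV@0: {G,T} ∩ {A,G} = {G} (intersection, +0)
MS@0: {C} ∪ {A} = {A,C} (union, +1)
CGMSTV@0: {G} ∪ {A,C} = {A,C,G} (union, +1)
CG@1: {C} ∪ {G} = {C,G} (union, +1)
TV@1: {T} ∪ {C} = {C,T} (union, +1)
CGTV@1: {C,G} ∩ {C,T} = {C} (intersection, +0)
MS@1: {C} ∪ {A} = {A,C} (union, +1)
CGMSTV@1: {C} ∩ {A,C} = {C} (intersection, +0)
CG@2: {T} ∩ {T} = {T} (intersection, +0)
TV@2: {G} ∩ {G} = {G} (intersection, +0)
CGTV@2: {T} ∪ {G} = {G,T} (union, +1)
MS@2: {C} ∪ {G} = {C,G} (union, +1)
CGMSTV@2: {G,T} ∩ {C,G} = {G} (intersection, +0)
per-site changes: [4, 3, 2]; total = 9

4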